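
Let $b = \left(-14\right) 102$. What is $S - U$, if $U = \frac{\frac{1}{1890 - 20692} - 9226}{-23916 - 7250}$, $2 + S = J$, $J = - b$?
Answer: $\frac{835438478979}{585983132} \approx 1425.7$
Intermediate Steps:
$b = -1428$
$J = 1428$ ($J = \left(-1\right) \left(-1428\right) = 1428$)
$S = 1426$ ($S = -2 + 1428 = 1426$)
$U = \frac{173467253}{585983132}$ ($U = \frac{\frac{1}{-18802} - 9226}{-31166} = \left(- \frac{1}{18802} - 9226\right) \left(- \frac{1}{31166}\right) = \left(- \frac{173467253}{18802}\right) \left(- \frac{1}{31166}\right) = \frac{173467253}{585983132} \approx 0.29603$)
$S - U = 1426 - \frac{173467253}{585983132} = \frac{835438478979}{585983132}$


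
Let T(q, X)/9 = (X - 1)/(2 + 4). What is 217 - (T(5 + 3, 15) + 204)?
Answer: -8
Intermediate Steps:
T(q, X) = -3/2 + 3*X/2 (T(q, X) = 9*((X - 1)/(2 + 4)) = 9*((-1 + X)/6) = 9*((-1 + X)*(⅙)) = 9*(-⅙ + X/6) = -3/2 + 3*X/2)
217 - (T(5 + 3, 15) + 204) = 217 - ((-3/2 + (3/2)*15) + 204) = 217 - ((-3/2 + 45/2) + 204) = 217 - (21 + 204) = 217 - 1*225 = 217 - 225 = -8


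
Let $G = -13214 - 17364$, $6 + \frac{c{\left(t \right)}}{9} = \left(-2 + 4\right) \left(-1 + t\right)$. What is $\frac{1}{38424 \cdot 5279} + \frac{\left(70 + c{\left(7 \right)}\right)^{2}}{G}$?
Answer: $- \frac{1559436180359}{3101225285544} \approx -0.50284$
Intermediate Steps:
$c{\left(t \right)} = -72 + 18 t$ ($c{\left(t \right)} = -54 + 9 \left(-2 + 4\right) \left(-1 + t\right) = -54 + 9 \cdot 2 \left(-1 + t\right) = -54 + 9 \left(-2 + 2 t\right) = -54 + \left(-18 + 18 t\right) = -72 + 18 t$)
$G = -30578$
$\frac{1}{38424 \cdot 5279} + \frac{\left(70 + c{\left(7 \right)}\right)^{2}}{G} = \frac{1}{38424 \cdot 5279} + \frac{\left(70 + \left(-72 + 18 \cdot 7\right)\right)^{2}}{-30578} = \frac{1}{38424} \cdot \frac{1}{5279} + \left(70 + \left(-72 + 126\right)\right)^{2} \left(- \frac{1}{30578}\right) = \frac{1}{202840296} + \left(70 + 54\right)^{2} \left(- \frac{1}{30578}\right) = \frac{1}{202840296} + 124^{2} \left(- \frac{1}{30578}\right) = \frac{1}{202840296} + 15376 \left(- \frac{1}{30578}\right) = \frac{1}{202840296} - \frac{7688}{15289} = - \frac{1559436180359}{3101225285544}$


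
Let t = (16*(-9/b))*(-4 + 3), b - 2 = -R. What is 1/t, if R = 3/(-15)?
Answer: 11/720 ≈ 0.015278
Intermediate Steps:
R = -⅕ (R = 3*(-1/15) = -⅕ ≈ -0.20000)
b = 11/5 (b = 2 - 1*(-⅕) = 2 + ⅕ = 11/5 ≈ 2.2000)
t = 720/11 (t = (16*(-9/11/5))*(-4 + 3) = (16*(-9*5/11))*(-1) = (16*(-45/11))*(-1) = -720/11*(-1) = 720/11 ≈ 65.455)
1/t = 1/(720/11) = 11/720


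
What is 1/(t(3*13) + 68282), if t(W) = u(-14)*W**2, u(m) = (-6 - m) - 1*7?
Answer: 1/69803 ≈ 1.4326e-5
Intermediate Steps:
u(m) = -13 - m (u(m) = (-6 - m) - 7 = -13 - m)
t(W) = W**2 (t(W) = (-13 - 1*(-14))*W**2 = (-13 + 14)*W**2 = 1*W**2 = W**2)
1/(t(3*13) + 68282) = 1/((3*13)**2 + 68282) = 1/(39**2 + 68282) = 1/(1521 + 68282) = 1/69803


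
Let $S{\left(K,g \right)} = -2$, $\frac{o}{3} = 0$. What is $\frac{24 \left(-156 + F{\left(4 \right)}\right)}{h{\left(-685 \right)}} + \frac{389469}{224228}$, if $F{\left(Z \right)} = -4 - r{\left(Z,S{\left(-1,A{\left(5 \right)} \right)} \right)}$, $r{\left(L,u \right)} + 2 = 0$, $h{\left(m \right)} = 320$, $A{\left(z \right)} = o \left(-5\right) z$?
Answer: $- \frac{2834541}{280285} \approx -10.113$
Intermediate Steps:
$o = 0$ ($o = 3 \cdot 0 = 0$)
$A{\left(z \right)} = 0$ ($A{\left(z \right)} = 0 \left(-5\right) z = 0 z = 0$)
$r{\left(L,u \right)} = -2$ ($r{\left(L,u \right)} = -2 + 0 = -2$)
$F{\left(Z \right)} = -2$ ($F{\left(Z \right)} = -4 - -2 = -4 + 2 = -2$)
$\frac{24 \left(-156 + F{\left(4 \right)}\right)}{h{\left(-685 \right)}} + \frac{389469}{224228} = \frac{24 \left(-156 - 2\right)}{320} + \frac{389469}{224228} = 24 \left(-158\right) \frac{1}{320} + 389469 \cdot \frac{1}{224228} = \left(-3792\right) \frac{1}{320} + \frac{389469}{224228} = - \frac{237}{20} + \frac{389469}{224228} = - \frac{2834541}{280285}$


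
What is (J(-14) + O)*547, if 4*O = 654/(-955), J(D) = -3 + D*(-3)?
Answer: 40567161/1910 ≈ 21239.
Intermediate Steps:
J(D) = -3 - 3*D
O = -327/1910 (O = (654/(-955))/4 = (654*(-1/955))/4 = (1/4)*(-654/955) = -327/1910 ≈ -0.17120)
(J(-14) + O)*547 = ((-3 - 3*(-14)) - 327/1910)*547 = ((-3 + 42) - 327/1910)*547 = (39 - 327/1910)*547 = (74163/1910)*547 = 40567161/1910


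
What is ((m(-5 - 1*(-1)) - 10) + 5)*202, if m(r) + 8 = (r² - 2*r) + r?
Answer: 1414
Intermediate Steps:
m(r) = -8 + r² - r (m(r) = -8 + ((r² - 2*r) + r) = -8 + (r² - r) = -8 + r² - r)
((m(-5 - 1*(-1)) - 10) + 5)*202 = (((-8 + (-5 - 1*(-1))² - (-5 - 1*(-1))) - 10) + 5)*202 = (((-8 + (-5 + 1)² - (-5 + 1)) - 10) + 5)*202 = (((-8 + (-4)² - 1*(-4)) - 10) + 5)*202 = (((-8 + 16 + 4) - 10) + 5)*202 = ((12 - 10) + 5)*202 = (2 + 5)*202 = 7*202 = 1414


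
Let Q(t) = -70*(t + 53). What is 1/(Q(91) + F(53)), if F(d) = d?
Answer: -1/10027 ≈ -9.9731e-5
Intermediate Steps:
Q(t) = -3710 - 70*t (Q(t) = -70*(53 + t) = -3710 - 70*t)
1/(Q(91) + F(53)) = 1/((-3710 - 70*91) + 53) = 1/((-3710 - 6370) + 53) = 1/(-10080 + 53) = 1/(-10027) = -1/10027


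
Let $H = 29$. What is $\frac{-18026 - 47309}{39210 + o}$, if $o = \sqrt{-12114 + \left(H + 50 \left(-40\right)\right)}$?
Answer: $- \frac{170785690}{102495879} + \frac{13067 i \sqrt{1565}}{102495879} \approx -1.6663 + 0.0050434 i$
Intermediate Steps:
$o = 3 i \sqrt{1565}$ ($o = \sqrt{-12114 + \left(29 + 50 \left(-40\right)\right)} = \sqrt{-12114 + \left(29 - 2000\right)} = \sqrt{-12114 - 1971} = \sqrt{-14085} = 3 i \sqrt{1565} \approx 118.68 i$)
$\frac{-18026 - 47309}{39210 + o} = \frac{-18026 - 47309}{39210 + 3 i \sqrt{1565}} = - \frac{65335}{39210 + 3 i \sqrt{1565}}$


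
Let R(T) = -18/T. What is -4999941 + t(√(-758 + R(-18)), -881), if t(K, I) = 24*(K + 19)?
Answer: -4999485 + 24*I*√757 ≈ -4.9995e+6 + 660.33*I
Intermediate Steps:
t(K, I) = 456 + 24*K (t(K, I) = 24*(19 + K) = 456 + 24*K)
-4999941 + t(√(-758 + R(-18)), -881) = -4999941 + (456 + 24*√(-758 - 18/(-18))) = -4999941 + (456 + 24*√(-758 - 18*(-1/18))) = -4999941 + (456 + 24*√(-758 + 1)) = -4999941 + (456 + 24*√(-757)) = -4999941 + (456 + 24*(I*√757)) = -4999941 + (456 + 24*I*√757) = -4999485 + 24*I*√757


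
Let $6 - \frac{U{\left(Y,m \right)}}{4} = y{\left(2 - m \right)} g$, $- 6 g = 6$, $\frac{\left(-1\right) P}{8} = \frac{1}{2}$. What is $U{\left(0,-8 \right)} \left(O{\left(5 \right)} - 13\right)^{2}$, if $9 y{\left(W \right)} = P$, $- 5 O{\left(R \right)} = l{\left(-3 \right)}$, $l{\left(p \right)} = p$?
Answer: $\frac{30752}{9} \approx 3416.9$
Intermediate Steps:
$P = -4$ ($P = - \frac{8}{2} = \left(-8\right) \frac{1}{2} = -4$)
$g = -1$ ($g = \left(- \frac{1}{6}\right) 6 = -1$)
$O{\left(R \right)} = \frac{3}{5}$ ($O{\left(R \right)} = \left(- \frac{1}{5}\right) \left(-3\right) = \frac{3}{5}$)
$y{\left(W \right)} = - \frac{4}{9}$ ($y{\left(W \right)} = \frac{1}{9} \left(-4\right) = - \frac{4}{9}$)
$U{\left(Y,m \right)} = \frac{200}{9}$ ($U{\left(Y,m \right)} = 24 - 4 \left(\left(- \frac{4}{9}\right) \left(-1\right)\right) = 24 - \frac{16}{9} = \frac{200}{9}$)
$U{\left(0,-8 \right)} \left(O{\left(5 \right)} - 13\right)^{2} = \frac{200 \left(\frac{3}{5} - 13\right)^{2}}{9} = \frac{200 \left(- \frac{62}{5}\right)^{2}}{9} = \frac{200}{9} \cdot \frac{3844}{25} = \frac{30752}{9}$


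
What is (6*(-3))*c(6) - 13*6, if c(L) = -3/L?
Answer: -69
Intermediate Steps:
(6*(-3))*c(6) - 13*6 = (6*(-3))*(-3/6) - 13*6 = -(-54)/6 - 78 = -18*(-½) - 78 = 9 - 78 = -69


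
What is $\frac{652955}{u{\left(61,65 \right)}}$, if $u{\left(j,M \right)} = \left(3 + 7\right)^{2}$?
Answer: $\frac{130591}{20} \approx 6529.5$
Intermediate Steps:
$u{\left(j,M \right)} = 100$ ($u{\left(j,M \right)} = 10^{2} = 100$)
$\frac{652955}{u{\left(61,65 \right)}} = \frac{652955}{100} = 652955 \cdot \frac{1}{100} = \frac{130591}{20}$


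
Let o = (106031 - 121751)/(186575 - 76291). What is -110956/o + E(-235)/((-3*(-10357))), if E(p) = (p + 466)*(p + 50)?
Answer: 15841872854441/20351505 ≈ 7.7841e+5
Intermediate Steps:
E(p) = (50 + p)*(466 + p) (E(p) = (466 + p)*(50 + p) = (50 + p)*(466 + p))
o = -3930/27571 (o = -15720/110284 = -15720*1/110284 = -3930/27571 ≈ -0.14254)
-110956/o + E(-235)/((-3*(-10357))) = -110956/(-3930/27571) + (23300 + (-235)² + 516*(-235))/((-3*(-10357))) = -110956*(-27571/3930) + (23300 + 55225 - 121260)/31071 = 1529583938/1965 - 42735*1/31071 = 1529583938/1965 - 14245/10357 = 15841872854441/20351505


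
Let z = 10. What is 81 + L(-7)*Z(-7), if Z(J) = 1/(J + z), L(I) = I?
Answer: 236/3 ≈ 78.667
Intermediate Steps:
Z(J) = 1/(10 + J) (Z(J) = 1/(J + 10) = 1/(10 + J))
81 + L(-7)*Z(-7) = 81 - 7/(10 - 7) = 81 - 7/3 = 236/3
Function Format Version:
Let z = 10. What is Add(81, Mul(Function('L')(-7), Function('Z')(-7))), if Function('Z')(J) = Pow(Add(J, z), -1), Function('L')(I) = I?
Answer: Rational(236, 3) ≈ 78.667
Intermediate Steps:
Function('Z')(J) = Pow(Add(10, J), -1) (Function('Z')(J) = Pow(Add(J, 10), -1) = Pow(Add(10, J), -1))
Add(81, Mul(Function('L')(-7), Function('Z')(-7))) = Add(81, Mul(-7, Pow(Add(10, -7), -1))) = Add(81, Mul(-7, Pow(3, -1))) = Add(81, Mul(-7, Rational(1, 3))) = Add(81, Rational(-7, 3)) = Rational(236, 3)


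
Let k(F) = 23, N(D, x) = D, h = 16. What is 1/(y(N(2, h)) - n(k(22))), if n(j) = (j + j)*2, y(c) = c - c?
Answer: -1/92 ≈ -0.010870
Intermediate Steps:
y(c) = 0
n(j) = 4*j (n(j) = (2*j)*2 = 4*j)
1/(y(N(2, h)) - n(k(22))) = 1/(0 - 4*23) = 1/(0 - 1*92) = 1/(0 - 92) = 1/(-92) = -1/92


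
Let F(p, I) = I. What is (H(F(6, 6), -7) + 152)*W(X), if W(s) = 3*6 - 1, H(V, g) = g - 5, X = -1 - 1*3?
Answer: 2380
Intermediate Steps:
X = -4 (X = -1 - 3 = -4)
H(V, g) = -5 + g
W(s) = 17 (W(s) = 18 - 1 = 17)
(H(F(6, 6), -7) + 152)*W(X) = ((-5 - 7) + 152)*17 = (-12 + 152)*17 = 140*17 = 2380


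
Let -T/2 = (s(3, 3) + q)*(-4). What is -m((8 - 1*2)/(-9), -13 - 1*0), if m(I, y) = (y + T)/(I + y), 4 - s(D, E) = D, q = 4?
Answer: 81/41 ≈ 1.9756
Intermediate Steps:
s(D, E) = 4 - D
T = 40 (T = -2*((4 - 1*3) + 4)*(-4) = -2*((4 - 3) + 4)*(-4) = -2*(1 + 4)*(-4) = -10*(-4) = -2*(-20) = 40)
m(I, y) = (40 + y)/(I + y) (m(I, y) = (y + 40)/(I + y) = (40 + y)/(I + y))
-m((8 - 1*2)/(-9), -13 - 1*0) = -(40 + (-13 - 1*0))/((8 - 1*2)/(-9) + (-13 - 1*0)) = -(40 + (-13 + 0))/((8 - 2)*(-⅑) + (-13 + 0)) = -(40 - 13)/(6*(-⅑) - 13) = -27/(-⅔ - 13) = -27/(-41/3) = -(-3)*27/41 = -1*(-81/41) = 81/41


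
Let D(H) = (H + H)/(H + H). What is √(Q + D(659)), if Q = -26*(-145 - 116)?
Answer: √6787 ≈ 82.383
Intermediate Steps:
D(H) = 1 (D(H) = (2*H)/((2*H)) = (2*H)*(1/(2*H)) = 1)
Q = 6786 (Q = -26*(-261) = 6786)
√(Q + D(659)) = √(6786 + 1) = √6787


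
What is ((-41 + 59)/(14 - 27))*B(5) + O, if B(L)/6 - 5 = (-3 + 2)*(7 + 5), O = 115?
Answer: 2251/13 ≈ 173.15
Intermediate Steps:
B(L) = -42 (B(L) = 30 + 6*((-3 + 2)*(7 + 5)) = 30 + 6*(-1*12) = 30 + 6*(-12) = 30 - 72 = -42)
((-41 + 59)/(14 - 27))*B(5) + O = ((-41 + 59)/(14 - 27))*(-42) + 115 = (18/(-13))*(-42) + 115 = (18*(-1/13))*(-42) + 115 = -18/13*(-42) + 115 = 756/13 + 115 = 2251/13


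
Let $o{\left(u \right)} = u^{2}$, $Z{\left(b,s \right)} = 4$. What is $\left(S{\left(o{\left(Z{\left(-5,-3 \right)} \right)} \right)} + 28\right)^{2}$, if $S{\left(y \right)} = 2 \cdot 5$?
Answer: $1444$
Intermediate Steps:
$S{\left(y \right)} = 10$
$\left(S{\left(o{\left(Z{\left(-5,-3 \right)} \right)} \right)} + 28\right)^{2} = \left(10 + 28\right)^{2} = 38^{2} = 1444$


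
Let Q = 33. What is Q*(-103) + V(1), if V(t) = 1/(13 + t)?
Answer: -47585/14 ≈ -3398.9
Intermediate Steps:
Q*(-103) + V(1) = 33*(-103) + 1/(13 + 1) = -3399 + 1/14 = -47585/14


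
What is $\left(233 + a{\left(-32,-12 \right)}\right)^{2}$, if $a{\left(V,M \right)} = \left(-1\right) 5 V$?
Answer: $154449$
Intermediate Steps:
$a{\left(V,M \right)} = - 5 V$
$\left(233 + a{\left(-32,-12 \right)}\right)^{2} = \left(233 - -160\right)^{2} = \left(233 + 160\right)^{2} = 393^{2} = 154449$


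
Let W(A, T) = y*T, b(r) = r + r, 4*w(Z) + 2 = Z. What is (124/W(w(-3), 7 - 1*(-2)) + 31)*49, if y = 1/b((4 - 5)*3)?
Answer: -7595/3 ≈ -2531.7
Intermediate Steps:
w(Z) = -½ + Z/4
b(r) = 2*r
y = -⅙ (y = 1/(2*((4 - 5)*3)) = 1/(2*(-1*3)) = 1/(2*(-3)) = 1/(-6) = -⅙ ≈ -0.16667)
W(A, T) = -T/6
(124/W(w(-3), 7 - 1*(-2)) + 31)*49 = (124/((-(7 - 1*(-2))/6)) + 31)*49 = (124/((-(7 + 2)/6)) + 31)*49 = (124/((-⅙*9)) + 31)*49 = (124/(-3/2) + 31)*49 = (124*(-⅔) + 31)*49 = (-248/3 + 31)*49 = -155/3*49 = -7595/3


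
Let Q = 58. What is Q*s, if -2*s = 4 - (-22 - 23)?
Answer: -1421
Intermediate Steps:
s = -49/2 (s = -(4 - (-22 - 23))/2 = -(4 - 1*(-45))/2 = -(4 + 45)/2 = -1/2*49 = -49/2 ≈ -24.500)
Q*s = 58*(-49/2) = -1421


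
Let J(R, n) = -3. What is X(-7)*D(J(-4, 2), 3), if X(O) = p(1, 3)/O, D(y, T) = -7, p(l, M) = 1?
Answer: 1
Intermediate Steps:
X(O) = 1/O
X(-7)*D(J(-4, 2), 3) = -7/(-7) = -1/7*(-7) = 1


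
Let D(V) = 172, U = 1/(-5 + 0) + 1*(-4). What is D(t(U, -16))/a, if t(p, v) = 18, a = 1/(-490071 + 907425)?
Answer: 71784888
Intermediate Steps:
a = 1/417354 ≈ 2.3960e-6
U = -21/5 (U = 1/(-5) - 4 = -⅕ - 4 = -21/5 ≈ -4.2000)
D(t(U, -16))/a = 172/(1/417354) = 172*417354 = 71784888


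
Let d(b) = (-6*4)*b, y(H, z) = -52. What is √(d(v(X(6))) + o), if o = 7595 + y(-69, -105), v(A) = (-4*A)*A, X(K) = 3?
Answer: √8407 ≈ 91.690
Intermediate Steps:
v(A) = -4*A²
o = 7543 (o = 7595 - 52 = 7543)
d(b) = -24*b
√(d(v(X(6))) + o) = √(-(-96)*3² + 7543) = √(-(-96)*9 + 7543) = √(-24*(-36) + 7543) = √(864 + 7543) = √8407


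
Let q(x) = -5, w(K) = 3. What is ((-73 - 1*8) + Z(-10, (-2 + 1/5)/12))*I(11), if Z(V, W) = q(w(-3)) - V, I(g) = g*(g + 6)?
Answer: -14212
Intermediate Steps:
I(g) = g*(6 + g)
Z(V, W) = -5 - V
((-73 - 1*8) + Z(-10, (-2 + 1/5)/12))*I(11) = ((-73 - 1*8) + (-5 - 1*(-10)))*(11*(6 + 11)) = ((-73 - 8) + (-5 + 10))*(11*17) = (-81 + 5)*187 = -76*187 = -14212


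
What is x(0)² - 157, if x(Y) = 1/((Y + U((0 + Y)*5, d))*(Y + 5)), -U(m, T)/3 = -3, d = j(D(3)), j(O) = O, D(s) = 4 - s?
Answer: -317924/2025 ≈ -157.00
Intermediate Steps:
d = 1 (d = 4 - 1*3 = 4 - 3 = 1)
U(m, T) = 9 (U(m, T) = -3*(-3) = 9)
x(Y) = 1/((5 + Y)*(9 + Y)) (x(Y) = 1/((Y + 9)*(Y + 5)) = 1/((9 + Y)*(5 + Y)) = 1/((5 + Y)*(9 + Y)))
x(0)² - 157 = (1/(45 + 0² + 14*0))² - 157 = (1/(45 + 0 + 0))² - 157 = (1/45)² - 157 = 1/2025 - 157 = -317924/2025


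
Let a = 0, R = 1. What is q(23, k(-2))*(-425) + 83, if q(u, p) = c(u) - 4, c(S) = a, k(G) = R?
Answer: 1783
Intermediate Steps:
k(G) = 1
c(S) = 0
q(u, p) = -4 (q(u, p) = 0 - 4 = -4)
q(23, k(-2))*(-425) + 83 = -4*(-425) + 83 = 1700 + 83 = 1783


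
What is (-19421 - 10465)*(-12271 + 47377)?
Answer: -1049177916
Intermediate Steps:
(-19421 - 10465)*(-12271 + 47377) = -29886*35106 = -1049177916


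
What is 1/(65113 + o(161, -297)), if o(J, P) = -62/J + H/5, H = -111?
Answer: 805/52397784 ≈ 1.5363e-5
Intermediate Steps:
o(J, P) = -111/5 - 62/J (o(J, P) = -62/J - 111/5 = -111/5 - 62/J)
1/(65113 + o(161, -297)) = 1/(65113 + (-111/5 - 62/161)) = 1/(65113 - 18181/805) = 1/(52397784/805) = 805/52397784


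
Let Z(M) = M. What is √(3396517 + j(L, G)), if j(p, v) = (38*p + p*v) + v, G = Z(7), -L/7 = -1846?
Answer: √3978014 ≈ 1994.5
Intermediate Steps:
L = 12922 (L = -7*(-1846) = 12922)
G = 7
j(p, v) = v + 38*p + p*v
√(3396517 + j(L, G)) = √(3396517 + (7 + 38*12922 + 12922*7)) = √(3396517 + (7 + 491036 + 90454)) = √(3396517 + 581497) = √3978014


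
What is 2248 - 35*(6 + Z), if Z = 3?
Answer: 1933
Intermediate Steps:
2248 - 35*(6 + Z) = 2248 - 35*(6 + 3) = 2248 - 35*9 = 2248 - 315 = 1933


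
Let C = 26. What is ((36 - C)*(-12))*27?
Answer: -3240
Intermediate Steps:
((36 - C)*(-12))*27 = ((36 - 1*26)*(-12))*27 = ((36 - 26)*(-12))*27 = (10*(-12))*27 = -120*27 = -3240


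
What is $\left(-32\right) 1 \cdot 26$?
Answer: $-832$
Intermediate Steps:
$\left(-32\right) 1 \cdot 26 = \left(-32\right) 26 = -832$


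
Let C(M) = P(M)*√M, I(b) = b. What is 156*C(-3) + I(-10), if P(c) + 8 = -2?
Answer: -10 - 1560*I*√3 ≈ -10.0 - 2702.0*I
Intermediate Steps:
P(c) = -10 (P(c) = -8 - 2 = -10)
C(M) = -10*√M
156*C(-3) + I(-10) = 156*(-10*I*√3) - 10 = -1560*I*√3 - 10 = -10 - 1560*I*√3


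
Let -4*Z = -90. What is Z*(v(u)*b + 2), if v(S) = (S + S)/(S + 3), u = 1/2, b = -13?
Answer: -270/7 ≈ -38.571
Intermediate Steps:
Z = 45/2 (Z = -¼*(-90) = 45/2 ≈ 22.500)
u = ½ (u = 1*(½) = ½ ≈ 0.50000)
v(S) = 2*S/(3 + S) (v(S) = (2*S)/(3 + S) = 2*S/(3 + S))
Z*(v(u)*b + 2) = 45*((2*(½)/(3 + ½))*(-13) + 2)/2 = 45*((2*(½)/(7/2))*(-13) + 2)/2 = 45*((2*(½)*(2/7))*(-13) + 2)/2 = 45*((2/7)*(-13) + 2)/2 = 45*(-26/7 + 2)/2 = (45/2)*(-12/7) = -270/7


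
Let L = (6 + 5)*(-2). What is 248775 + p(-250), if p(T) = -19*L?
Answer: 249193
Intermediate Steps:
L = -22 (L = 11*(-2) = -22)
p(T) = 418 (p(T) = -19*(-22) = 418)
248775 + p(-250) = 248775 + 418 = 249193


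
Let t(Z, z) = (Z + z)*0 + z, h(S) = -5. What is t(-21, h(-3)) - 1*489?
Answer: -494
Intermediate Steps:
t(Z, z) = z (t(Z, z) = 0 + z = z)
t(-21, h(-3)) - 1*489 = -5 - 1*489 = -5 - 489 = -494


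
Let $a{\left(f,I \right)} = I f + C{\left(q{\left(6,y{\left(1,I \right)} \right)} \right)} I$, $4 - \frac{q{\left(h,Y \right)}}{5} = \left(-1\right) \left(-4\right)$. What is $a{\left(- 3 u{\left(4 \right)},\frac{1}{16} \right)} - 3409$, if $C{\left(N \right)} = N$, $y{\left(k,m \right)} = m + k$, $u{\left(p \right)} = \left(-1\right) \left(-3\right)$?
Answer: $- \frac{54553}{16} \approx -3409.6$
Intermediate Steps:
$u{\left(p \right)} = 3$
$y{\left(k,m \right)} = k + m$
$q{\left(h,Y \right)} = 0$ ($q{\left(h,Y \right)} = 20 - 5 \left(\left(-1\right) \left(-4\right)\right) = 20 - 20 = 0$)
$a{\left(f,I \right)} = I f$ ($a{\left(f,I \right)} = I f + 0 I = I f + 0 = I f$)
$a{\left(- 3 u{\left(4 \right)},\frac{1}{16} \right)} - 3409 = \frac{\left(-3\right) 3}{16} - 3409 = \frac{1}{16} \left(-9\right) - 3409 = - \frac{9}{16} - 3409 = - \frac{54553}{16}$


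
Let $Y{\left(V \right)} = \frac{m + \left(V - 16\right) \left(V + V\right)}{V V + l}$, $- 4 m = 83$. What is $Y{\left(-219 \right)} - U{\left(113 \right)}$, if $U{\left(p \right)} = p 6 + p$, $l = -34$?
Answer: $- \frac{151229391}{191708} \approx -788.85$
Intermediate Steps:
$m = - \frac{83}{4}$ ($m = \left(- \frac{1}{4}\right) 83 = - \frac{83}{4} \approx -20.75$)
$U{\left(p \right)} = 7 p$ ($U{\left(p \right)} = 6 p + p = 7 p$)
$Y{\left(V \right)} = \frac{- \frac{83}{4} + 2 V \left(-16 + V\right)}{-34 + V^{2}}$ ($Y{\left(V \right)} = \frac{- \frac{83}{4} + \left(V - 16\right) \left(V + V\right)}{V V - 34} = \frac{- \frac{83}{4} + \left(-16 + V\right) 2 V}{V^{2} - 34} = \frac{- \frac{83}{4} + 2 V \left(-16 + V\right)}{-34 + V^{2}}$)
$Y{\left(-219 \right)} - U{\left(113 \right)} = \frac{-83 - -28032 + 8 \left(-219\right)^{2}}{4 \left(-34 + \left(-219\right)^{2}\right)} - 7 \cdot 113 = \frac{-83 + 28032 + 8 \cdot 47961}{4 \left(-34 + 47961\right)} - 791 = \frac{-83 + 28032 + 383688}{4 \cdot 47927} - 791 = \frac{1}{4} \cdot \frac{1}{47927} \cdot 411637 - 791 = \frac{411637}{191708} - 791 = - \frac{151229391}{191708}$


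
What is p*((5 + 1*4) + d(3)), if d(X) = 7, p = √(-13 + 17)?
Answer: 32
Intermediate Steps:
p = 2 (p = √4 = 2)
p*((5 + 1*4) + d(3)) = 2*((5 + 1*4) + 7) = 2*((5 + 4) + 7) = 2*(9 + 7) = 2*16 = 32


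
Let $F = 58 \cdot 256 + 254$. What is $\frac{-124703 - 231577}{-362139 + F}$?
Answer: $\frac{118760}{115679} \approx 1.0266$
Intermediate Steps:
$F = 15102$ ($F = 14848 + 254 = 15102$)
$\frac{-124703 - 231577}{-362139 + F} = \frac{-124703 - 231577}{-362139 + 15102} = - \frac{356280}{-347037} = \left(-356280\right) \left(- \frac{1}{347037}\right) = \frac{118760}{115679}$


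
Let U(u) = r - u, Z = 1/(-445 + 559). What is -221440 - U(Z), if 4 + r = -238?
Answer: -25216571/114 ≈ -2.2120e+5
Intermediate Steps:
Z = 1/114 ≈ 0.0087719
r = -242 (r = -4 - 238 = -242)
U(u) = -242 - u
-221440 - U(Z) = -221440 - (-242 - 1*1/114) = -221440 - (-242 - 1/114) = -221440 - 1*(-27589/114) = -221440 + 27589/114 = -25216571/114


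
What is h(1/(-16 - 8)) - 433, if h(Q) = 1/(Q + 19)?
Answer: -196991/455 ≈ -432.95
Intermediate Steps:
h(Q) = 1/(19 + Q)
h(1/(-16 - 8)) - 433 = 1/(19 + 1/(-16 - 8)) - 433 = 1/(19 + 1/(-24)) - 433 = 1/(19 - 1/24) - 433 = 1/(455/24) - 433 = 24/455 - 433 = -196991/455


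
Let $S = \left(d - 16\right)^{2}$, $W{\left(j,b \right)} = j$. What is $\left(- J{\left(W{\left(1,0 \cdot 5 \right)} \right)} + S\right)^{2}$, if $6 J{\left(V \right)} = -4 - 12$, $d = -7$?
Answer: $\frac{2544025}{9} \approx 2.8267 \cdot 10^{5}$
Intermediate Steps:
$J{\left(V \right)} = - \frac{8}{3}$ ($J{\left(V \right)} = \frac{-4 - 12}{6} = \frac{1}{6} \left(-16\right) = - \frac{8}{3}$)
$S = 529$ ($S = \left(-7 - 16\right)^{2} = \left(-23\right)^{2} = 529$)
$\left(- J{\left(W{\left(1,0 \cdot 5 \right)} \right)} + S\right)^{2} = \left(\left(-1\right) \left(- \frac{8}{3}\right) + 529\right)^{2} = \left(\frac{8}{3} + 529\right)^{2} = \left(\frac{1595}{3}\right)^{2} = \frac{2544025}{9}$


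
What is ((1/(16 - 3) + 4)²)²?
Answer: 7890481/28561 ≈ 276.27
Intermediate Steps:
((1/(16 - 3) + 4)²)² = ((1/13 + 4)²)² = ((53/13)²)² = (2809/169)² = 7890481/28561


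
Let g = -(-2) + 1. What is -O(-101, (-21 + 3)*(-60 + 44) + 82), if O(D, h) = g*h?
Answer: -1110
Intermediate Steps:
g = 3 (g = -1*(-2) + 1 = 2 + 1 = 3)
O(D, h) = 3*h
-O(-101, (-21 + 3)*(-60 + 44) + 82) = -3*((-21 + 3)*(-60 + 44) + 82) = -3*(-18*(-16) + 82) = -3*(288 + 82) = -3*370 = -1*1110 = -1110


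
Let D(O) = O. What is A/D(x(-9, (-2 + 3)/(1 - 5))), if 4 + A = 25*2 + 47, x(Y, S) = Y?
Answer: -31/3 ≈ -10.333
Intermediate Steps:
A = 93 (A = -4 + (25*2 + 47) = -4 + (50 + 47) = -4 + 97 = 93)
A/D(x(-9, (-2 + 3)/(1 - 5))) = 93/(-9) = 93*(-1/9) = -31/3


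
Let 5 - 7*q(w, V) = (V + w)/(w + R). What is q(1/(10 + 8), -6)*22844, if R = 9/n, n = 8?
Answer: 19485932/595 ≈ 32749.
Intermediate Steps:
R = 9/8 ≈ 1.1250
q(w, V) = 5/7 - (V + w)/(7*(9/8 + w)) (q(w, V) = 5/7 - (V + w)/(7*(w + 9/8)) = 5/7 - (V + w)/(7*(9/8 + w)))
q(1/(10 + 8), -6)*22844 = ((45 - 8*(-6) + 32/(10 + 8))/(7*(9 + 8/(10 + 8))))*22844 = ((45 + 48 + 32/18)/(7*(9 + 8/18)))*22844 = ((45 + 48 + 32*(1/18))/(7*(9 + 8*(1/18))))*22844 = ((45 + 48 + 16/9)/(7*(9 + 4/9)))*22844 = ((⅐)*(853/9)/(85/9))*22844 = ((⅐)*(9/85)*(853/9))*22844 = (853/595)*22844 = 19485932/595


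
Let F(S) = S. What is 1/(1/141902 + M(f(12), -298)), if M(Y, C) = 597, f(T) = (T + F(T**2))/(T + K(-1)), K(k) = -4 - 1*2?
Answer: 141902/84715495 ≈ 0.0016750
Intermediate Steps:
K(k) = -6 (K(k) = -4 - 2 = -6)
f(T) = (T + T**2)/(-6 + T) (f(T) = (T + T**2)/(T - 6) = (T + T**2)/(-6 + T))
1/(1/141902 + M(f(12), -298)) = 1/(1/141902 + 597) = 1/(84715495/141902) = 141902/84715495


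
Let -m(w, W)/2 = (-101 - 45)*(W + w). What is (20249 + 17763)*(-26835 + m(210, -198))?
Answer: -886857972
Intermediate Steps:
m(w, W) = 292*W + 292*w (m(w, W) = -2*(-101 - 45)*(W + w) = -(-292)*(W + w) = -2*(-146*W - 146*w) = 292*W + 292*w)
(20249 + 17763)*(-26835 + m(210, -198)) = (20249 + 17763)*(-26835 + (292*(-198) + 292*210)) = 38012*(-26835 + (-57816 + 61320)) = 38012*(-26835 + 3504) = 38012*(-23331) = -886857972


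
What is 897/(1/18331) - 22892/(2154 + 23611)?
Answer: 423651475963/25765 ≈ 1.6443e+7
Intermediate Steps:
897/(1/18331) - 22892/(2154 + 23611) = 897/(1/18331) - 22892/25765 = 897*18331 - 22892*1/25765 = 16442907 - 22892/25765 = 423651475963/25765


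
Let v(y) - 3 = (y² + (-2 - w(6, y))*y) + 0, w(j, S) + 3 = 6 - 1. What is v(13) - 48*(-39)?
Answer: 1992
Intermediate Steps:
w(j, S) = 2 (w(j, S) = -3 + (6 - 1) = -3 + 5 = 2)
v(y) = 3 + y² - 4*y (v(y) = 3 + ((y² + (-2 - 1*2)*y) + 0) = 3 + ((y² + (-2 - 2)*y) + 0) = 3 + ((y² - 4*y) + 0) = 3 + (y² - 4*y) = 3 + y² - 4*y)
v(13) - 48*(-39) = (3 + 13² - 4*13) - 48*(-39) = (3 + 169 - 52) + 1872 = 120 + 1872 = 1992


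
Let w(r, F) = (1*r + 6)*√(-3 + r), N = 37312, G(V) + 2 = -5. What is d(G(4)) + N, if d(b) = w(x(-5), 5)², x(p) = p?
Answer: 37304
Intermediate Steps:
G(V) = -7 (G(V) = -2 - 5 = -7)
w(r, F) = √(-3 + r)*(6 + r) (w(r, F) = (r + 6)*√(-3 + r) = (6 + r)*√(-3 + r) = √(-3 + r)*(6 + r))
d(b) = -8 (d(b) = (√(-3 - 5)*(6 - 5))² = (√(-8)*1)² = ((2*I*√2)*1)² = (2*I*√2)² = -8)
d(G(4)) + N = -8 + 37312 = 37304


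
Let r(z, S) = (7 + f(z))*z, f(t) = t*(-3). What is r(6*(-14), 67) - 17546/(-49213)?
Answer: -1070660482/49213 ≈ -21756.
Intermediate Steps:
f(t) = -3*t
r(z, S) = z*(7 - 3*z) (r(z, S) = (7 - 3*z)*z = z*(7 - 3*z))
r(6*(-14), 67) - 17546/(-49213) = (6*(-14))*(7 - 18*(-14)) - 17546/(-49213) = -84*(7 - 3*(-84)) - 17546*(-1/49213) = -84*(7 + 252) + 17546/49213 = -84*259 + 17546/49213 = -21756 + 17546/49213 = -1070660482/49213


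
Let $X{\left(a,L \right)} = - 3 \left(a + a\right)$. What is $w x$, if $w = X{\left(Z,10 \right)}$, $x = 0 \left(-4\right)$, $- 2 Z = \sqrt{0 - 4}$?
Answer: $0$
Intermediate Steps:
$Z = - i$ ($Z = - \frac{\sqrt{0 - 4}}{2} = - \frac{\sqrt{-4}}{2} = - \frac{2 i}{2} = - i \approx - 1.0 i$)
$X{\left(a,L \right)} = - 6 a$ ($X{\left(a,L \right)} = - 3 \cdot 2 a = - 6 a$)
$x = 0$
$w = 6 i$ ($w = - 6 \left(- i\right) = 6 i \approx 6.0 i$)
$w x = 6 i 0 = 0$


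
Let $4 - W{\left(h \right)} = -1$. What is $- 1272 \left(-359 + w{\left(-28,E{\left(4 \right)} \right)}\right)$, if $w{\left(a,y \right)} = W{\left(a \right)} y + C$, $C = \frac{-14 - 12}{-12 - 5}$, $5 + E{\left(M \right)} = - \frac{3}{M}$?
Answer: $\frac{8351634}{17} \approx 4.9127 \cdot 10^{5}$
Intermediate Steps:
$E{\left(M \right)} = -5 - \frac{3}{M}$
$W{\left(h \right)} = 5$ ($W{\left(h \right)} = 4 - -1 = 4 + 1 = 5$)
$C = \frac{26}{17}$ ($C = - \frac{26}{-17} = \left(-26\right) \left(- \frac{1}{17}\right) = \frac{26}{17} \approx 1.5294$)
$w{\left(a,y \right)} = \frac{26}{17} + 5 y$ ($w{\left(a,y \right)} = 5 y + \frac{26}{17} = \frac{26}{17} + 5 y$)
$- 1272 \left(-359 + w{\left(-28,E{\left(4 \right)} \right)}\right) = - 1272 \left(-359 + \left(\frac{26}{17} + 5 \left(-5 - \frac{3}{4}\right)\right)\right) = - 1272 \left(-359 + \left(\frac{26}{17} + 5 \left(- \frac{23}{4}\right)\right)\right) = - 1272 \left(-359 + \left(\frac{26}{17} - \frac{115}{4}\right)\right) = - 1272 \left(-359 - \frac{1851}{68}\right) = \left(-1272\right) \left(- \frac{26263}{68}\right) = \frac{8351634}{17}$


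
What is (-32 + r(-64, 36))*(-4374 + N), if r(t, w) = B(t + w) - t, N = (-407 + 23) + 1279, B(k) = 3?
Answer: -121765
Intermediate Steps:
N = 895 (N = -384 + 1279 = 895)
r(t, w) = 3 - t
(-32 + r(-64, 36))*(-4374 + N) = (-32 + (3 - 1*(-64)))*(-4374 + 895) = (-32 + (3 + 64))*(-3479) = (-32 + 67)*(-3479) = 35*(-3479) = -121765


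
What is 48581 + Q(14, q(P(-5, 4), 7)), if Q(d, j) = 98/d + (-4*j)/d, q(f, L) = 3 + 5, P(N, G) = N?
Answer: 340100/7 ≈ 48586.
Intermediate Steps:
q(f, L) = 8
Q(d, j) = 98/d - 4*j/d
48581 + Q(14, q(P(-5, 4), 7)) = 48581 + 2*(49 - 2*8)/14 = 48581 + 2*(1/14)*(49 - 16) = 48581 + 2*(1/14)*33 = 48581 + 33/7 = 340100/7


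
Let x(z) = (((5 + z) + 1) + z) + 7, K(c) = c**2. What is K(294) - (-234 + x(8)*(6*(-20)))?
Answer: 90150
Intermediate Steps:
x(z) = 13 + 2*z (x(z) = ((6 + z) + z) + 7 = (6 + 2*z) + 7 = 13 + 2*z)
K(294) - (-234 + x(8)*(6*(-20))) = 294**2 - (-234 + (13 + 2*8)*(6*(-20))) = 86436 - (-234 + (13 + 16)*(-120)) = 86436 - (-234 + 29*(-120)) = 86436 - (-234 - 3480) = 86436 - 1*(-3714) = 86436 + 3714 = 90150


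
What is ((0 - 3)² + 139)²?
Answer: 21904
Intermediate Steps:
((0 - 3)² + 139)² = ((-3)² + 139)² = (9 + 139)² = 148² = 21904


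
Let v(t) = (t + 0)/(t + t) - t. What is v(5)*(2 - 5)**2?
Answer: -81/2 ≈ -40.500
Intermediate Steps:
v(t) = 1/2 - t (v(t) = t/((2*t)) - t = t*(1/(2*t)) - t = 1/2 - t)
v(5)*(2 - 5)**2 = (1/2 - 1*5)*(2 - 5)**2 = (1/2 - 5)*(-3)**2 = -9/2*9 = -81/2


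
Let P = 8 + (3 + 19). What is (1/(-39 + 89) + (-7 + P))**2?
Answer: 1324801/2500 ≈ 529.92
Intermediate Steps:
P = 30 (P = 8 + 22 = 30)
(1/(-39 + 89) + (-7 + P))**2 = (1/(-39 + 89) + (-7 + 30))**2 = (1/50 + 23)**2 = (1151/50)**2 = 1324801/2500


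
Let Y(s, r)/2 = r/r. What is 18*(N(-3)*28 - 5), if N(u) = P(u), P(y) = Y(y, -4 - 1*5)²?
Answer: 1926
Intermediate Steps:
Y(s, r) = 2 (Y(s, r) = 2*(r/r) = 2*1 = 2)
P(y) = 4 (P(y) = 2² = 4)
N(u) = 4
18*(N(-3)*28 - 5) = 18*(4*28 - 5) = 18*(112 - 5) = 18*107 = 1926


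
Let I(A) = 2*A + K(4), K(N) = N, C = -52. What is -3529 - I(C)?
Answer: -3429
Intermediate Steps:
I(A) = 4 + 2*A (I(A) = 2*A + 4 = 4 + 2*A)
-3529 - I(C) = -3529 - (4 + 2*(-52)) = -3529 - (4 - 104) = -3529 - 1*(-100) = -3529 + 100 = -3429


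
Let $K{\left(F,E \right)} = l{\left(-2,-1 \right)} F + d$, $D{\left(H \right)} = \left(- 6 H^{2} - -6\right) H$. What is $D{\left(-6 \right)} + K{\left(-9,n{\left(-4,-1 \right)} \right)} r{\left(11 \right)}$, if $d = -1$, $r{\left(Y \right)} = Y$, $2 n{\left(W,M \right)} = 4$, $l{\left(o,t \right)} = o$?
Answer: $1447$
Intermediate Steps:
$n{\left(W,M \right)} = 2$ ($n{\left(W,M \right)} = \frac{1}{2} \cdot 4 = 2$)
$D{\left(H \right)} = H \left(6 - 6 H^{2}\right)$ ($D{\left(H \right)} = \left(- 6 H^{2} + 6\right) H = \left(6 - 6 H^{2}\right) H = H \left(6 - 6 H^{2}\right)$)
$K{\left(F,E \right)} = -1 - 2 F$ ($K{\left(F,E \right)} = - 2 F - 1 = -1 - 2 F$)
$D{\left(-6 \right)} + K{\left(-9,n{\left(-4,-1 \right)} \right)} r{\left(11 \right)} = 6 \left(-6\right) \left(1 - \left(-6\right)^{2}\right) + \left(-1 - -18\right) 11 = 6 \left(-6\right) \left(1 - 36\right) + \left(-1 + 18\right) 11 = 6 \left(-6\right) \left(1 - 36\right) + 17 \cdot 11 = 6 \left(-6\right) \left(-35\right) + 187 = 1260 + 187 = 1447$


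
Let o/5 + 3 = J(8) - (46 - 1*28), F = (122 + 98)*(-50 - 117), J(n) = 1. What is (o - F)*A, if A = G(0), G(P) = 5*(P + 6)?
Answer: 1099200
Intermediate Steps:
G(P) = 30 + 5*P (G(P) = 5*(6 + P) = 30 + 5*P)
A = 30 (A = 30 + 5*0 = 30 + 0 = 30)
F = -36740 (F = 220*(-167) = -36740)
o = -100 (o = -15 + 5*(1 - (46 - 1*28)) = -15 + 5*(1 - (46 - 28)) = -15 + 5*(1 - 1*18) = -15 + 5*(1 - 18) = -15 + 5*(-17) = -15 - 85 = -100)
(o - F)*A = (-100 - 1*(-36740))*30 = (-100 + 36740)*30 = 36640*30 = 1099200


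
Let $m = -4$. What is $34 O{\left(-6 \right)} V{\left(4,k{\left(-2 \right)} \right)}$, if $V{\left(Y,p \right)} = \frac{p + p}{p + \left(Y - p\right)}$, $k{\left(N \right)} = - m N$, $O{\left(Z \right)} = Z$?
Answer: $816$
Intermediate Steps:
$k{\left(N \right)} = 4 N$ ($k{\left(N \right)} = \left(-1\right) \left(-4\right) N = 4 N$)
$V{\left(Y,p \right)} = \frac{2 p}{Y}$
$34 O{\left(-6 \right)} V{\left(4,k{\left(-2 \right)} \right)} = 34 \left(-6\right) \frac{2 \cdot 4 \left(-2\right)}{4} = - 204 \cdot 2 \left(-8\right) \frac{1}{4} = \left(-204\right) \left(-4\right) = 816$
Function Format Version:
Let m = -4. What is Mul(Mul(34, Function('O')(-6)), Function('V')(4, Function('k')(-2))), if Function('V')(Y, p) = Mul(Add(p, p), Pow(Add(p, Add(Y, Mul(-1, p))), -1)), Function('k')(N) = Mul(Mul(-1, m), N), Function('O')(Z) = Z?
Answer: 816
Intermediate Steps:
Function('k')(N) = Mul(4, N) (Function('k')(N) = Mul(Mul(-1, -4), N) = Mul(4, N))
Function('V')(Y, p) = Mul(2, p, Pow(Y, -1)) (Function('V')(Y, p) = Mul(Mul(2, p), Pow(Y, -1)) = Mul(2, p, Pow(Y, -1)))
Mul(Mul(34, Function('O')(-6)), Function('V')(4, Function('k')(-2))) = Mul(Mul(34, -6), Mul(2, Mul(4, -2), Pow(4, -1))) = Mul(-204, Mul(2, -8, Rational(1, 4))) = Mul(-204, -4) = 816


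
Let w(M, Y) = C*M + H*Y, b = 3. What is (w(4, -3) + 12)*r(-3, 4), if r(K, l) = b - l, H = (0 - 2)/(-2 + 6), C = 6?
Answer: -75/2 ≈ -37.500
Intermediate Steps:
H = -½ (H = -2/4 = -2*¼ = -½ ≈ -0.50000)
r(K, l) = 3 - l
w(M, Y) = 6*M - Y/2
(w(4, -3) + 12)*r(-3, 4) = ((6*4 - ½*(-3)) + 12)*(3 - 1*4) = ((24 + 3/2) + 12)*(3 - 4) = (51/2 + 12)*(-1) = (75/2)*(-1) = -75/2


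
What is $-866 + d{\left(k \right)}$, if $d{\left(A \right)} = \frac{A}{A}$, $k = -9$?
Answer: $-865$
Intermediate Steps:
$d{\left(A \right)} = 1$
$-866 + d{\left(k \right)} = -866 + 1 = -865$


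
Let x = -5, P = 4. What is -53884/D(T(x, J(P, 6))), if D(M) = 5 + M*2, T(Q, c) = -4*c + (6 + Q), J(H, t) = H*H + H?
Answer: 53884/153 ≈ 352.18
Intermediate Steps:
J(H, t) = H + H**2 (J(H, t) = H**2 + H = H + H**2)
T(Q, c) = 6 + Q - 4*c
D(M) = 5 + 2*M
-53884/D(T(x, J(P, 6))) = -53884/(5 + 2*(6 - 5 - 16*(1 + 4))) = -53884/(5 + 2*(6 - 5 - 16*5)) = -53884/(5 + 2*(6 - 5 - 4*20)) = -53884/(5 + 2*(6 - 5 - 80)) = -53884/(5 + 2*(-79)) = -53884/(5 - 158) = -53884/(-153) = -53884*(-1/153) = 53884/153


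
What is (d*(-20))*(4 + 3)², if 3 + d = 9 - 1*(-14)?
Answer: -19600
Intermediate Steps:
d = 20 (d = -3 + (9 - 1*(-14)) = -3 + (9 + 14) = -3 + 23 = 20)
(d*(-20))*(4 + 3)² = (20*(-20))*(4 + 3)² = -400*7² = -400*49 = -19600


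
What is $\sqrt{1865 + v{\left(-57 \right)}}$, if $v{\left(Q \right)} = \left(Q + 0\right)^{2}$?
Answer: $\sqrt{5114} \approx 71.512$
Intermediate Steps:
$v{\left(Q \right)} = Q^{2}$
$\sqrt{1865 + v{\left(-57 \right)}} = \sqrt{1865 + \left(-57\right)^{2}} = \sqrt{1865 + 3249} = \sqrt{5114}$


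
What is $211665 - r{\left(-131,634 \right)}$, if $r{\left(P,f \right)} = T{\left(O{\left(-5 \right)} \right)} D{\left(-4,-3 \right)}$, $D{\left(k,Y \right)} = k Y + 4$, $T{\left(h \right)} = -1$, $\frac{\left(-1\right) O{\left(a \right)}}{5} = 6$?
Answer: $211681$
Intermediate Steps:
$O{\left(a \right)} = -30$ ($O{\left(a \right)} = \left(-5\right) 6 = -30$)
$D{\left(k,Y \right)} = 4 + Y k$ ($D{\left(k,Y \right)} = Y k + 4 = 4 + Y k$)
$r{\left(P,f \right)} = -16$ ($r{\left(P,f \right)} = - (4 - -12) = - (4 + 12) = \left(-1\right) 16 = -16$)
$211665 - r{\left(-131,634 \right)} = 211665 - -16 = 211665 + 16 = 211681$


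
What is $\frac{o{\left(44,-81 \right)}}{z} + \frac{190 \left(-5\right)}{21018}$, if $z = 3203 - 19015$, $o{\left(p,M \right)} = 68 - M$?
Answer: $- \frac{9076541}{166168308} \approx -0.054623$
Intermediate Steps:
$z = -15812$ ($z = 3203 - 19015 = -15812$)
$\frac{o{\left(44,-81 \right)}}{z} + \frac{190 \left(-5\right)}{21018} = \frac{68 - -81}{-15812} + \frac{190 \left(-5\right)}{21018} = \left(68 + 81\right) \left(- \frac{1}{15812}\right) - \frac{475}{10509} = 149 \left(- \frac{1}{15812}\right) - \frac{475}{10509} = - \frac{149}{15812} - \frac{475}{10509} = - \frac{9076541}{166168308}$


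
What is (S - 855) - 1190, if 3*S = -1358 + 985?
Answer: -6508/3 ≈ -2169.3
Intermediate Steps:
S = -373/3 (S = (-1358 + 985)/3 = (1/3)*(-373) = -373/3 ≈ -124.33)
(S - 855) - 1190 = (-373/3 - 855) - 1190 = -2938/3 - 1190 = -6508/3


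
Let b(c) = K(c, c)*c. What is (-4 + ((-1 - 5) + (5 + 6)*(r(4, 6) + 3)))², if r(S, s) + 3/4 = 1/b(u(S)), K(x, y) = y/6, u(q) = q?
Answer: 22801/64 ≈ 356.27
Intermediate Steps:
K(x, y) = y/6 (K(x, y) = y*(⅙) = y/6)
b(c) = c²/6 (b(c) = (c/6)*c = c²/6)
r(S, s) = -¾ + 6/S² (r(S, s) = -¾ + 1/(S²/6) = -¾ + 6/S²)
(-4 + ((-1 - 5) + (5 + 6)*(r(4, 6) + 3)))² = (-4 + ((-1 - 5) + (5 + 6)*((-¾ + 6/4²) + 3)))² = (-4 + (-6 + 11*((-¾ + 6*(1/16)) + 3)))² = (-4 + (-6 + 11*((-¾ + 3/8) + 3)))² = (-4 + (-6 + 11*(-3/8 + 3)))² = (-4 + (-6 + 11*(21/8)))² = (-4 + (-6 + 231/8))² = (-4 + 183/8)² = (151/8)² = 22801/64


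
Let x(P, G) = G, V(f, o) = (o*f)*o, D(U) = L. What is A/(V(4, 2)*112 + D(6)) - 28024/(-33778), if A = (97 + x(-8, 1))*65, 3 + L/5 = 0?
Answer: 132482254/30011753 ≈ 4.4143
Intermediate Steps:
L = -15 (L = -15 + 5*0 = -15 + 0 = -15)
D(U) = -15
V(f, o) = f*o**2 (V(f, o) = (f*o)*o = f*o**2)
A = 6370 (A = (97 + 1)*65 = 98*65 = 6370)
A/(V(4, 2)*112 + D(6)) - 28024/(-33778) = 6370/((4*2**2)*112 - 15) - 28024/(-33778) = 6370/((4*4)*112 - 15) - 28024*(-1/33778) = 6370/(16*112 - 15) + 14012/16889 = 6370/(1792 - 15) + 14012/16889 = 6370/1777 + 14012/16889 = 132482254/30011753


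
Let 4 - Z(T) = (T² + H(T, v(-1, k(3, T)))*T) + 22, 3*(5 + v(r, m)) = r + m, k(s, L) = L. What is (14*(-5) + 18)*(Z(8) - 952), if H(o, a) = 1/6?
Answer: 161512/3 ≈ 53837.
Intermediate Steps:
v(r, m) = -5 + m/3 + r/3 (v(r, m) = -5 + (r + m)/3 = -5 + (m + r)/3 = -5 + (m/3 + r/3) = -5 + m/3 + r/3)
H(o, a) = ⅙
Z(T) = -18 - T² - T/6 (Z(T) = 4 - ((T² + T/6) + 22) = 4 - (22 + T² + T/6) = 4 + (-22 - T² - T/6) = -18 - T² - T/6)
(14*(-5) + 18)*(Z(8) - 952) = (14*(-5) + 18)*((-18 - 1*8² - ⅙*8) - 952) = (-70 + 18)*((-18 - 1*64 - 4/3) - 952) = -52*((-18 - 64 - 4/3) - 952) = -52*(-250/3 - 952) = -52*(-3106/3) = 161512/3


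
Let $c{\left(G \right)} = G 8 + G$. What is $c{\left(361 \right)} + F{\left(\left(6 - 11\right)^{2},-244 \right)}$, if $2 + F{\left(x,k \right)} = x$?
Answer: $3272$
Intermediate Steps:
$F{\left(x,k \right)} = -2 + x$
$c{\left(G \right)} = 9 G$ ($c{\left(G \right)} = 8 G + G = 9 G$)
$c{\left(361 \right)} + F{\left(\left(6 - 11\right)^{2},-244 \right)} = 9 \cdot 361 - \left(2 - \left(6 - 11\right)^{2}\right) = 3249 - \left(2 - \left(-5\right)^{2}\right) = 3249 + \left(-2 + 25\right) = 3249 + 23 = 3272$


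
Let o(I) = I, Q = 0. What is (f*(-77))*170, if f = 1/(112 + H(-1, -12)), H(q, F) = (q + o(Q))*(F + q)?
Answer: -2618/25 ≈ -104.72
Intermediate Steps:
H(q, F) = q*(F + q) (H(q, F) = (q + 0)*(F + q) = q*(F + q))
f = 1/125 (f = 1/(112 - (-12 - 1)) = 1/(112 - 1*(-13)) = 1/(112 + 13) = 1/125 ≈ 0.0080000)
(f*(-77))*170 = ((1/125)*(-77))*170 = -77/125*170 = -2618/25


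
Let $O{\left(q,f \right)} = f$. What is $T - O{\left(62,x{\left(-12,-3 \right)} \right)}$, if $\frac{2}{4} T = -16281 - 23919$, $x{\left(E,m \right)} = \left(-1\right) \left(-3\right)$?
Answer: $-80403$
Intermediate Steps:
$x{\left(E,m \right)} = 3$
$T = -80400$ ($T = 2 \left(-16281 - 23919\right) = 2 \left(-40200\right) = -80400$)
$T - O{\left(62,x{\left(-12,-3 \right)} \right)} = -80400 - 3 = -80403$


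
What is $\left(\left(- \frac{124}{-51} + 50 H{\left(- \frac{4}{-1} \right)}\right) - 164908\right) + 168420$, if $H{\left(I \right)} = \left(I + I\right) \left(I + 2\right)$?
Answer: $\frac{301636}{51} \approx 5914.4$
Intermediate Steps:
$H{\left(I \right)} = 2 I \left(2 + I\right)$
$\left(\left(- \frac{124}{-51} + 50 H{\left(- \frac{4}{-1} \right)}\right) - 164908\right) + 168420 = \left(\left(- \frac{124}{-51} + 50 \cdot 2 \left(- \frac{4}{-1}\right) \left(2 - \frac{4}{-1}\right)\right) - 164908\right) + 168420 = \left(\left(\left(-124\right) \left(- \frac{1}{51}\right) + 50 \cdot 2 \left(\left(-4\right) \left(-1\right)\right) \left(2 - -4\right)\right) - 164908\right) + 168420 = \left(\left(\frac{124}{51} + 50 \cdot 2 \cdot 4 \left(2 + 4\right)\right) - 164908\right) + 168420 = \left(\left(\frac{124}{51} + 50 \cdot 2 \cdot 4 \cdot 6\right) - 164908\right) + 168420 = \left(\left(\frac{124}{51} + 50 \cdot 48\right) - 164908\right) + 168420 = \left(\left(\frac{124}{51} + 2400\right) - 164908\right) + 168420 = \left(\frac{122524}{51} - 164908\right) + 168420 = - \frac{8287784}{51} + 168420 = \frac{301636}{51}$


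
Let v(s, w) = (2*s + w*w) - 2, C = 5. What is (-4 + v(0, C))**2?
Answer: 361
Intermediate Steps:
v(s, w) = -2 + w**2 + 2*s (v(s, w) = (2*s + w**2) - 2 = (w**2 + 2*s) - 2 = -2 + w**2 + 2*s)
(-4 + v(0, C))**2 = (-4 + (-2 + 5**2 + 2*0))**2 = (-4 + (-2 + 25 + 0))**2 = (-4 + 23)**2 = 19**2 = 361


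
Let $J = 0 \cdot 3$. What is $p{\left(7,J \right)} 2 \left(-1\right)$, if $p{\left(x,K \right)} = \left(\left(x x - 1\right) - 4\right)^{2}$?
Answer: $-3872$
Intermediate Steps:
$J = 0$
$p{\left(x,K \right)} = \left(-5 + x^{2}\right)^{2}$ ($p{\left(x,K \right)} = \left(\left(x^{2} - 1\right) - 4\right)^{2} = \left(\left(-1 + x^{2}\right) - 4\right)^{2} = \left(-5 + x^{2}\right)^{2}$)
$p{\left(7,J \right)} 2 \left(-1\right) = \left(-5 + 7^{2}\right)^{2} \cdot 2 \left(-1\right) = \left(-5 + 49\right)^{2} \left(-2\right) = 44^{2} \left(-2\right) = 1936 \left(-2\right) = -3872$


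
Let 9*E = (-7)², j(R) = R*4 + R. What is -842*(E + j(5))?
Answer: -230708/9 ≈ -25634.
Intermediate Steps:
j(R) = 5*R (j(R) = 4*R + R = 5*R)
E = 49/9 (E = (⅑)*(-7)² = (⅑)*49 = 49/9 ≈ 5.4444)
-842*(E + j(5)) = -842*(49/9 + 5*5) = -842*(49/9 + 25) = -842*274/9 = -230708/9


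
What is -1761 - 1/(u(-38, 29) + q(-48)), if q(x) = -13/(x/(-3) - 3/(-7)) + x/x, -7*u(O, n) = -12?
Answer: -2726833/1548 ≈ -1761.5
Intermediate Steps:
u(O, n) = 12/7 (u(O, n) = -⅐*(-12) = 12/7)
q(x) = 1 - 13/(3/7 - x/3) (q(x) = -13/(x*(-⅓) - 3*(-⅐)) + 1 = -13/(-x/3 + 3/7) + 1 = -13/(3/7 - x/3) + 1 = 1 - 13/(3/7 - x/3))
-1761 - 1/(u(-38, 29) + q(-48)) = -1761 - 1/(12/7 + (264 + 7*(-48))/(-9 + 7*(-48))) = -1761 - 1/(12/7 + (264 - 336)/(-9 - 336)) = -1761 - 1/(12/7 - 72/(-345)) = -1761 - 1/(12/7 - 1/345*(-72)) = -1761 - 1/(12/7 + 24/115) = -1761 - 1/1548/805 = -1761 - 1*805/1548 = -1761 - 805/1548 = -2726833/1548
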